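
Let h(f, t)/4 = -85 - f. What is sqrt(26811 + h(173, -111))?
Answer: sqrt(25779) ≈ 160.56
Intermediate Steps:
h(f, t) = -340 - 4*f (h(f, t) = 4*(-85 - f) = -340 - 4*f)
sqrt(26811 + h(173, -111)) = sqrt(26811 + (-340 - 4*173)) = sqrt(26811 + (-340 - 692)) = sqrt(26811 - 1032) = sqrt(25779)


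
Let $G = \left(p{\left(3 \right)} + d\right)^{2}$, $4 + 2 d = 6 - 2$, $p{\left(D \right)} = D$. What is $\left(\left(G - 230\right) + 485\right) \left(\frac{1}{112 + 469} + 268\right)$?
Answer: $\frac{41107176}{581} \approx 70753.0$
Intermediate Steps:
$d = 0$ ($d = -2 + \frac{6 - 2}{2} = -2 + \frac{1}{2} \cdot 4 = -2 + 2 = 0$)
$G = 9$ ($G = \left(3 + 0\right)^{2} = 3^{2} = 9$)
$\left(\left(G - 230\right) + 485\right) \left(\frac{1}{112 + 469} + 268\right) = \left(\left(9 - 230\right) + 485\right) \left(\frac{1}{112 + 469} + 268\right) = \left(\left(9 - 230\right) + 485\right) \left(\frac{1}{581} + 268\right) = \left(-221 + 485\right) \left(\frac{1}{581} + 268\right) = 264 \cdot \frac{155709}{581} = \frac{41107176}{581}$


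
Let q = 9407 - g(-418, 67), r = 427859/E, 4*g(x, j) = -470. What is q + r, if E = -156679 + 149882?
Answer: 128620335/13594 ≈ 9461.5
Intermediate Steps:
g(x, j) = -235/2 (g(x, j) = (¼)*(-470) = -235/2)
E = -6797
r = -427859/6797 (r = 427859/(-6797) = 427859*(-1/6797) = -427859/6797 ≈ -62.948)
q = 19049/2 (q = 9407 - 1*(-235/2) = 9407 + 235/2 = 19049/2 ≈ 9524.5)
q + r = 19049/2 - 427859/6797 = 128620335/13594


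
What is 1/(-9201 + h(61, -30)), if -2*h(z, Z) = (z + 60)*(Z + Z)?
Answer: -1/5571 ≈ -0.00017950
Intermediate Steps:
h(z, Z) = -Z*(60 + z) (h(z, Z) = -(z + 60)*(Z + Z)/2 = -(60 + z)*2*Z/2 = -Z*(60 + z))
1/(-9201 + h(61, -30)) = 1/(-9201 - 1*(-30)*(60 + 61)) = 1/(-9201 - 1*(-30)*121) = 1/(-9201 + 3630) = 1/(-5571) = -1/5571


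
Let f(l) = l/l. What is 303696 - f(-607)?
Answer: 303695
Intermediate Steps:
f(l) = 1
303696 - f(-607) = 303696 - 1*1 = 303696 - 1 = 303695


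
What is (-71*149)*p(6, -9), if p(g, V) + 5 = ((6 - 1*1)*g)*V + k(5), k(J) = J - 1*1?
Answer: 2866909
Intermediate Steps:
k(J) = -1 + J (k(J) = J - 1 = -1 + J)
p(g, V) = -1 + 5*V*g (p(g, V) = -5 + (((6 - 1*1)*g)*V + (-1 + 5)) = -5 + (((6 - 1)*g)*V + 4) = -5 + ((5*g)*V + 4) = -5 + (5*V*g + 4) = -5 + (4 + 5*V*g) = -1 + 5*V*g)
(-71*149)*p(6, -9) = (-71*149)*(-1 + 5*(-9)*6) = -10579*(-1 - 270) = -10579*(-271) = 2866909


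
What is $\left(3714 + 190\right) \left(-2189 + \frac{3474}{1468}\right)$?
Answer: $- \frac{3132938528}{367} \approx -8.5366 \cdot 10^{6}$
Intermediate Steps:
$\left(3714 + 190\right) \left(-2189 + \frac{3474}{1468}\right) = 3904 \left(-2189 + 3474 \cdot \frac{1}{1468}\right) = 3904 \left(-2189 + \frac{1737}{734}\right) = 3904 \left(- \frac{1604989}{734}\right) = - \frac{3132938528}{367}$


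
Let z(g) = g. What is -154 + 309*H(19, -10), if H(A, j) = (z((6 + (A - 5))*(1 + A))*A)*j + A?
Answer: -23478283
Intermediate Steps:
H(A, j) = A + A*j*(1 + A)² (H(A, j) = (((6 + (A - 5))*(1 + A))*A)*j + A = (((6 + (-5 + A))*(1 + A))*A)*j + A = (((1 + A)*(1 + A))*A)*j + A = ((1 + A)²*A)*j + A = (A*(1 + A)²)*j + A = A*j*(1 + A)² + A = A + A*j*(1 + A)²)
-154 + 309*H(19, -10) = -154 + 309*(19*(1 - 10*(1 + 19² + 2*19))) = -154 + 309*(19*(1 - 10*(1 + 361 + 38))) = -154 + 309*(19*(1 - 10*400)) = -154 + 309*(19*(1 - 4000)) = -154 + 309*(19*(-3999)) = -154 + 309*(-75981) = -154 - 23478129 = -23478283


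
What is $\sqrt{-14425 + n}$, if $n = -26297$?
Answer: $i \sqrt{40722} \approx 201.8 i$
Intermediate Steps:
$\sqrt{-14425 + n} = \sqrt{-14425 - 26297} = \sqrt{-40722} = i \sqrt{40722}$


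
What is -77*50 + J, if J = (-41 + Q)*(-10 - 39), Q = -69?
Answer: 1540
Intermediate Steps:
J = 5390 (J = (-41 - 69)*(-10 - 39) = -110*(-49) = 5390)
-77*50 + J = -77*50 + 5390 = -3850 + 5390 = 1540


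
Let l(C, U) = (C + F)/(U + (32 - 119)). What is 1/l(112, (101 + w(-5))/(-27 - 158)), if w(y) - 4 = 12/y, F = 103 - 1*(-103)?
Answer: -13498/49025 ≈ -0.27533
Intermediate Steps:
F = 206 (F = 103 + 103 = 206)
w(y) = 4 + 12/y
l(C, U) = (206 + C)/(-87 + U) (l(C, U) = (C + 206)/(U + (32 - 119)) = (206 + C)/(U - 87) = (206 + C)/(-87 + U))
1/l(112, (101 + w(-5))/(-27 - 158)) = 1/((206 + 112)/(-87 + (101 + (4 + 12/(-5)))/(-27 - 158))) = 1/(318/(-87 + (101 + (4 + 12*(-1/5)))/(-185))) = 1/(318/(-87 + (101 + (4 - 12/5))*(-1/185))) = 1/(318/(-87 + (101 + 8/5)*(-1/185))) = 1/(318/(-87 + (513/5)*(-1/185))) = 1/(318/(-87 - 513/925)) = 1/(318/(-80988/925)) = 1/(-925/80988*318) = 1/(-49025/13498) = -13498/49025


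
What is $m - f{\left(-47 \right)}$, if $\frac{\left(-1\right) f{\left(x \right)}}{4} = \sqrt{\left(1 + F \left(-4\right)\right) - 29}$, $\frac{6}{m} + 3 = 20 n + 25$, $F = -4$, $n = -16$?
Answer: $- \frac{3}{149} + 8 i \sqrt{3} \approx -0.020134 + 13.856 i$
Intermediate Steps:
$m = - \frac{3}{149}$ ($m = \frac{6}{-3 + \left(20 \left(-16\right) + 25\right)} = \frac{6}{-3 + \left(-320 + 25\right)} = \frac{6}{-3 - 295} = \frac{6}{-298} = 6 \left(- \frac{1}{298}\right) = - \frac{3}{149} \approx -0.020134$)
$f{\left(x \right)} = - 8 i \sqrt{3}$ ($f{\left(x \right)} = - 4 \sqrt{\left(1 - -16\right) - 29} = - 4 \sqrt{\left(1 + 16\right) - 29} = - 4 \sqrt{17 - 29} = - 4 \sqrt{-12} = - 4 \cdot 2 i \sqrt{3} = - 8 i \sqrt{3}$)
$m - f{\left(-47 \right)} = - \frac{3}{149} - - 8 i \sqrt{3} = - \frac{3}{149} + 8 i \sqrt{3}$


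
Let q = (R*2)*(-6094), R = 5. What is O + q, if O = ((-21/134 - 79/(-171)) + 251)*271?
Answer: 164149679/22914 ≈ 7163.7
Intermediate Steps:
q = -60940 (q = (5*2)*(-6094) = 10*(-6094) = -60940)
O = 1560528839/22914 (O = ((-21*1/134 - 79*(-1/171)) + 251)*271 = ((-21/134 + 79/171) + 251)*271 = (6995/22914 + 251)*271 = (5758409/22914)*271 = 1560528839/22914 ≈ 68104.)
O + q = 1560528839/22914 - 60940 = 164149679/22914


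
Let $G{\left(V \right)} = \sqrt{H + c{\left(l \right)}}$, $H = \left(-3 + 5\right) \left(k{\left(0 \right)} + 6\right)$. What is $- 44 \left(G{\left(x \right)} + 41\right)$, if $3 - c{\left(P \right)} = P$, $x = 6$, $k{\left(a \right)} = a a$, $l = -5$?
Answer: $-1804 - 88 \sqrt{5} \approx -2000.8$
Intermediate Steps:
$k{\left(a \right)} = a^{2}$
$c{\left(P \right)} = 3 - P$
$H = 12$ ($H = \left(-3 + 5\right) \left(0^{2} + 6\right) = 2 \left(0 + 6\right) = 2 \cdot 6 = 12$)
$G{\left(V \right)} = 2 \sqrt{5}$ ($G{\left(V \right)} = \sqrt{12 + \left(3 - -5\right)} = \sqrt{12 + \left(3 + 5\right)} = \sqrt{12 + 8} = \sqrt{20} = 2 \sqrt{5}$)
$- 44 \left(G{\left(x \right)} + 41\right) = - 44 \left(2 \sqrt{5} + 41\right) = - 44 \left(41 + 2 \sqrt{5}\right) = -1804 - 88 \sqrt{5}$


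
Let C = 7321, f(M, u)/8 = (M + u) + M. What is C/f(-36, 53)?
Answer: -7321/152 ≈ -48.164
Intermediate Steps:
f(M, u) = 8*u + 16*M (f(M, u) = 8*((M + u) + M) = 8*(u + 2*M) = 8*u + 16*M)
C/f(-36, 53) = 7321/(8*53 + 16*(-36)) = 7321/(424 - 576) = 7321/(-152) = 7321*(-1/152) = -7321/152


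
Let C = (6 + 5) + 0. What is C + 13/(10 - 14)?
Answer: 31/4 ≈ 7.7500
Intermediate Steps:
C = 11 (C = 11 + 0 = 11)
C + 13/(10 - 14) = 11 + 13/(10 - 14) = 11 + 13/(-4) = 11 + 13*(-1/4) = 11 - 13/4 = 31/4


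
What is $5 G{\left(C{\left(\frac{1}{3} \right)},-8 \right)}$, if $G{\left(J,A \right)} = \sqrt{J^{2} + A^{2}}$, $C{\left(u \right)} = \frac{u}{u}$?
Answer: $5 \sqrt{65} \approx 40.311$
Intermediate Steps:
$C{\left(u \right)} = 1$
$G{\left(J,A \right)} = \sqrt{A^{2} + J^{2}}$
$5 G{\left(C{\left(\frac{1}{3} \right)},-8 \right)} = 5 \sqrt{\left(-8\right)^{2} + 1^{2}} = 5 \sqrt{64 + 1} = 5 \sqrt{65}$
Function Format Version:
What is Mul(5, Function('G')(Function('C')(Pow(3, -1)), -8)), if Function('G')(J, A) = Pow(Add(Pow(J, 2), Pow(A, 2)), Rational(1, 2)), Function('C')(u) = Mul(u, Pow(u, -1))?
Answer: Mul(5, Pow(65, Rational(1, 2))) ≈ 40.311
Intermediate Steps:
Function('C')(u) = 1
Function('G')(J, A) = Pow(Add(Pow(A, 2), Pow(J, 2)), Rational(1, 2))
Mul(5, Function('G')(Function('C')(Pow(3, -1)), -8)) = Mul(5, Pow(Add(Pow(-8, 2), Pow(1, 2)), Rational(1, 2))) = Mul(5, Pow(Add(64, 1), Rational(1, 2))) = Mul(5, Pow(65, Rational(1, 2)))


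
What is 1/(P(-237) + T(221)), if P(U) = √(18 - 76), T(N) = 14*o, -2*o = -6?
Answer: 21/911 - I*√58/1822 ≈ 0.023052 - 0.0041799*I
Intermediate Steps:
o = 3 (o = -½*(-6) = 3)
T(N) = 42 (T(N) = 14*3 = 42)
P(U) = I*√58 (P(U) = √(-58) = I*√58)
1/(P(-237) + T(221)) = 1/(I*√58 + 42) = 1/(42 + I*√58)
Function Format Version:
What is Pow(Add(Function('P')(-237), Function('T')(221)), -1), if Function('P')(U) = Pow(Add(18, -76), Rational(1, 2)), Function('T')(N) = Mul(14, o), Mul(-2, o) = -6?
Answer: Add(Rational(21, 911), Mul(Rational(-1, 1822), I, Pow(58, Rational(1, 2)))) ≈ Add(0.023052, Mul(-0.0041799, I))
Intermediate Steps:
o = 3 (o = Mul(Rational(-1, 2), -6) = 3)
Function('T')(N) = 42 (Function('T')(N) = Mul(14, 3) = 42)
Function('P')(U) = Mul(I, Pow(58, Rational(1, 2))) (Function('P')(U) = Pow(-58, Rational(1, 2)) = Mul(I, Pow(58, Rational(1, 2))))
Pow(Add(Function('P')(-237), Function('T')(221)), -1) = Pow(Add(Mul(I, Pow(58, Rational(1, 2))), 42), -1) = Pow(Add(42, Mul(I, Pow(58, Rational(1, 2)))), -1)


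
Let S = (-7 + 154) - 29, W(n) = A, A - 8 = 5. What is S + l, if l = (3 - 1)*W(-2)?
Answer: 144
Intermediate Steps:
A = 13 (A = 8 + 5 = 13)
W(n) = 13
l = 26 (l = (3 - 1)*13 = 2*13 = 26)
S = 118 (S = 147 - 29 = 118)
S + l = 118 + 26 = 144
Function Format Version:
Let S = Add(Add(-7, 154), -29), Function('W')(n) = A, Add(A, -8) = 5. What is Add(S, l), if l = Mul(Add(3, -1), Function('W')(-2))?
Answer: 144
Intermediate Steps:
A = 13 (A = Add(8, 5) = 13)
Function('W')(n) = 13
l = 26 (l = Mul(Add(3, -1), 13) = Mul(2, 13) = 26)
S = 118 (S = Add(147, -29) = 118)
Add(S, l) = Add(118, 26) = 144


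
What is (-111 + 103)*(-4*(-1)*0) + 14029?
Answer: 14029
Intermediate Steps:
(-111 + 103)*(-4*(-1)*0) + 14029 = -32*0 + 14029 = -8*0 + 14029 = 0 + 14029 = 14029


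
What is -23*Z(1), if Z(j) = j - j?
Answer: 0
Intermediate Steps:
Z(j) = 0
-23*Z(1) = -23*0 = 0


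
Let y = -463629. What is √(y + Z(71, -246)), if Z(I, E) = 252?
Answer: I*√463377 ≈ 680.72*I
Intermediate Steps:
√(y + Z(71, -246)) = √(-463629 + 252) = √(-463377) = I*√463377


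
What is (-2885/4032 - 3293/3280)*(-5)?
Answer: 1421261/165312 ≈ 8.5974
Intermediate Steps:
(-2885/4032 - 3293/3280)*(-5) = -1421261/826560*(-5) = 1421261/165312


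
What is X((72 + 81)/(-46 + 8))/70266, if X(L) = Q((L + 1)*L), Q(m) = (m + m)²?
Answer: 103194675/12209513848 ≈ 0.0084520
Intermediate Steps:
Q(m) = 4*m² (Q(m) = (2*m)² = 4*m²)
X(L) = 4*L²*(1 + L)² (X(L) = 4*((L + 1)*L)² = 4*((1 + L)*L)² = 4*(L*(1 + L))² = 4*(L²*(1 + L)²) = 4*L²*(1 + L)²)
X((72 + 81)/(-46 + 8))/70266 = (4*((72 + 81)/(-46 + 8))²*(1 + (72 + 81)/(-46 + 8))²)/70266 = (4*(153/(-38))²*(1 + 153/(-38))²)*(1/70266) = (4*(153*(-1/38))²*(1 + 153*(-1/38))²)*(1/70266) = (4*(-153/38)²*(1 - 153/38)²)*(1/70266) = (4*(23409/1444)*(-115/38)²)*(1/70266) = (4*(23409/1444)*(13225/1444))*(1/70266) = (309584025/521284)*(1/70266) = 103194675/12209513848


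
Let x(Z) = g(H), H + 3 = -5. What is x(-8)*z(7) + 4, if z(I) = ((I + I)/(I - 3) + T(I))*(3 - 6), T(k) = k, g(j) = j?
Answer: 256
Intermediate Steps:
H = -8 (H = -3 - 5 = -8)
x(Z) = -8
z(I) = -3*I - 6*I/(-3 + I) (z(I) = ((I + I)/(I - 3) + I)*(3 - 6) = ((2*I)/(-3 + I) + I)*(-3) = (2*I/(-3 + I) + I)*(-3) = (I + 2*I/(-3 + I))*(-3) = -3*I - 6*I/(-3 + I))
x(-8)*z(7) + 4 = -24*7*(1 - 1*7)/(-3 + 7) + 4 = -24*7*(1 - 7)/4 + 4 = -24*7*(-6)/4 + 4 = -8*(-63/2) + 4 = 252 + 4 = 256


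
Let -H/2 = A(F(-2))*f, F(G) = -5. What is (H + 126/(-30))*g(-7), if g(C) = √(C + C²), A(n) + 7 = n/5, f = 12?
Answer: 939*√42/5 ≈ 1217.1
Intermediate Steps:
A(n) = -7 + n/5
H = 192 (H = -2*(-7 + (⅕)*(-5))*12 = -2*(-7 - 1)*12 = -(-16)*12 = -2*(-96) = 192)
(H + 126/(-30))*g(-7) = (192 + 126/(-30))*√(-7*(1 - 7)) = (192 + 126*(-1/30))*√(-7*(-6)) = (192 - 21/5)*√42 = 939*√42/5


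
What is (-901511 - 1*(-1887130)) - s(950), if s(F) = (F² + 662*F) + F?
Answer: -546731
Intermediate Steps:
s(F) = F² + 663*F
(-901511 - 1*(-1887130)) - s(950) = (-901511 - 1*(-1887130)) - 950*(663 + 950) = (-901511 + 1887130) - 950*1613 = 985619 - 1*1532350 = 985619 - 1532350 = -546731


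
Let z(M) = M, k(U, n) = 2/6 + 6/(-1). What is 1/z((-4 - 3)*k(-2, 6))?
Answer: 3/119 ≈ 0.025210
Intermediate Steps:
k(U, n) = -17/3 (k(U, n) = 2*(⅙) + 6*(-1) = ⅓ - 6 = -17/3)
1/z((-4 - 3)*k(-2, 6)) = 1/((-4 - 3)*(-17/3)) = 1/(-7*(-17/3)) = 1/(119/3) = 3/119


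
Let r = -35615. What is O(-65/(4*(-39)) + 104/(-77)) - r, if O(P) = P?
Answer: 32907397/924 ≈ 35614.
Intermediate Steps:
O(-65/(4*(-39)) + 104/(-77)) - r = (-65/(4*(-39)) + 104/(-77)) - 1*(-35615) = (-65/(-156) + 104*(-1/77)) + 35615 = (-65*(-1/156) - 104/77) + 35615 = (5/12 - 104/77) + 35615 = -863/924 + 35615 = 32907397/924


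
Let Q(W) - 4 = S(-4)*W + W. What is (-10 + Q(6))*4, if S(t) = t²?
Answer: 384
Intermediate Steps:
Q(W) = 4 + 17*W (Q(W) = 4 + ((-4)²*W + W) = 4 + (16*W + W) = 4 + 17*W)
(-10 + Q(6))*4 = (-10 + (4 + 17*6))*4 = (-10 + (4 + 102))*4 = (-10 + 106)*4 = 96*4 = 384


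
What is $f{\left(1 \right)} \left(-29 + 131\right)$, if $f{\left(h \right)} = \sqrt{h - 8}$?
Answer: $102 i \sqrt{7} \approx 269.87 i$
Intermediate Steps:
$f{\left(h \right)} = \sqrt{-8 + h}$
$f{\left(1 \right)} \left(-29 + 131\right) = \sqrt{-8 + 1} \left(-29 + 131\right) = \sqrt{-7} \cdot 102 = i \sqrt{7} \cdot 102 = 102 i \sqrt{7}$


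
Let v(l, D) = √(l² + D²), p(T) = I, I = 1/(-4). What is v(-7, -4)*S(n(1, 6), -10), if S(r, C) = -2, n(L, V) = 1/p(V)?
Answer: -2*√65 ≈ -16.125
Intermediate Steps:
I = -¼ ≈ -0.25000
p(T) = -¼
n(L, V) = -4 (n(L, V) = 1/(-¼) = -4)
v(l, D) = √(D² + l²)
v(-7, -4)*S(n(1, 6), -10) = √((-4)² + (-7)²)*(-2) = √(16 + 49)*(-2) = √65*(-2) = -2*√65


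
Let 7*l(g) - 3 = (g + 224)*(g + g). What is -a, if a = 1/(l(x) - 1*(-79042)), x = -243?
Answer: -7/562531 ≈ -1.2444e-5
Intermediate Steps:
l(g) = 3/7 + 2*g*(224 + g)/7 (l(g) = 3/7 + ((g + 224)*(g + g))/7 = 3/7 + ((224 + g)*(2*g))/7 = 3/7 + (2*g*(224 + g))/7 = 3/7 + 2*g*(224 + g)/7)
a = 7/562531 (a = 1/((3/7 + 64*(-243) + (2/7)*(-243)**2) - 1*(-79042)) = 1/((3/7 - 15552 + (2/7)*59049) + 79042) = 1/((3/7 - 15552 + 118098/7) + 79042) = 1/(9237/7 + 79042) = 1/(562531/7) = 7/562531 ≈ 1.2444e-5)
-a = -1*7/562531 = -7/562531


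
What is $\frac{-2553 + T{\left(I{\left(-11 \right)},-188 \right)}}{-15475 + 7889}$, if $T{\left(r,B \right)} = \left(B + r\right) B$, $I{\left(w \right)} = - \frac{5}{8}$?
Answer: $- \frac{65817}{15172} \approx -4.3381$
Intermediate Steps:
$I{\left(w \right)} = - \frac{5}{8}$ ($I{\left(w \right)} = \left(-5\right) \frac{1}{8} = - \frac{5}{8}$)
$T{\left(r,B \right)} = B \left(B + r\right)$
$\frac{-2553 + T{\left(I{\left(-11 \right)},-188 \right)}}{-15475 + 7889} = \frac{-2553 - 188 \left(-188 - \frac{5}{8}\right)}{-15475 + 7889} = \frac{-2553 - - \frac{70923}{2}}{-7586} = \left(-2553 + \frac{70923}{2}\right) \left(- \frac{1}{7586}\right) = \frac{65817}{2} \left(- \frac{1}{7586}\right) = - \frac{65817}{15172}$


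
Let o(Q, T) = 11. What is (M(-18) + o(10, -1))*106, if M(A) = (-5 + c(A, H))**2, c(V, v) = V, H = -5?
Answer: 57240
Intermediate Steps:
M(A) = (-5 + A)**2
(M(-18) + o(10, -1))*106 = ((-5 - 18)**2 + 11)*106 = ((-23)**2 + 11)*106 = (529 + 11)*106 = 540*106 = 57240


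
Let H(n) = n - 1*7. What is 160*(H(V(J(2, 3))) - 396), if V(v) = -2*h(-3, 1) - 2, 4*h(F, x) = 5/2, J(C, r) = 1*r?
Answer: -65000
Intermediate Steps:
J(C, r) = r
h(F, x) = 5/8 (h(F, x) = (5/2)/4 = (5*(½))/4 = (¼)*(5/2) = 5/8)
V(v) = -13/4 (V(v) = -2*5/8 - 2 = -5/4 - 2 = -13/4)
H(n) = -7 + n (H(n) = n - 7 = -7 + n)
160*(H(V(J(2, 3))) - 396) = 160*((-7 - 13/4) - 396) = 160*(-41/4 - 396) = 160*(-1625/4) = -65000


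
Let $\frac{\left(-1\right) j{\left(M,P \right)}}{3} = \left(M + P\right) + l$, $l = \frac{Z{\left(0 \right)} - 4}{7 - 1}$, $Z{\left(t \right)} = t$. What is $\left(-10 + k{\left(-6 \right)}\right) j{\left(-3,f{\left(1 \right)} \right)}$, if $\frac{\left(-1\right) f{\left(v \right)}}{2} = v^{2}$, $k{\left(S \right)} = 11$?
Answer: $17$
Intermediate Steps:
$f{\left(v \right)} = - 2 v^{2}$
$l = - \frac{2}{3}$ ($l = \frac{0 - 4}{7 - 1} = - \frac{4}{6} = \left(-4\right) \frac{1}{6} = - \frac{2}{3} \approx -0.66667$)
$j{\left(M,P \right)} = 2 - 3 M - 3 P$ ($j{\left(M,P \right)} = - 3 \left(\left(M + P\right) - \frac{2}{3}\right) = - 3 \left(- \frac{2}{3} + M + P\right) = 2 - 3 M - 3 P$)
$\left(-10 + k{\left(-6 \right)}\right) j{\left(-3,f{\left(1 \right)} \right)} = \left(-10 + 11\right) \left(2 - -9 - 3 \left(- 2 \cdot 1^{2}\right)\right) = 1 \left(2 + 9 - 3 \left(\left(-2\right) 1\right)\right) = 1 \left(2 + 9 - -6\right) = 1 \left(2 + 9 + 6\right) = 1 \cdot 17 = 17$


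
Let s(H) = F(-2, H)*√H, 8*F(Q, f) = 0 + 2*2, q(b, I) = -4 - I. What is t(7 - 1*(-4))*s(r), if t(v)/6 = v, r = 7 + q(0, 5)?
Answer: 33*I*√2 ≈ 46.669*I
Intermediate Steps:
r = -2 (r = 7 + (-4 - 1*5) = 7 + (-4 - 5) = 7 - 9 = -2)
t(v) = 6*v
F(Q, f) = ½ (F(Q, f) = (0 + 2*2)/8 = (0 + 4)/8 = (⅛)*4 = ½)
s(H) = √H/2
t(7 - 1*(-4))*s(r) = (6*(7 - 1*(-4)))*(√(-2)/2) = (6*(7 + 4))*((I*√2)/2) = (6*11)*(I*√2/2) = 66*(I*√2/2) = 33*I*√2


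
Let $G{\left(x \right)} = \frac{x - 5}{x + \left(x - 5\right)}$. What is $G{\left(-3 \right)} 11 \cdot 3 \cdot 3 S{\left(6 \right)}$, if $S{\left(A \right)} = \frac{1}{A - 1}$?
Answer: $\frac{72}{5} \approx 14.4$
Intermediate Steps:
$S{\left(A \right)} = \frac{1}{-1 + A}$
$G{\left(x \right)} = \frac{-5 + x}{-5 + 2 x}$ ($G{\left(x \right)} = \frac{-5 + x}{x + \left(x - 5\right)} = \frac{-5 + x}{x + \left(-5 + x\right)} = \frac{-5 + x}{-5 + 2 x}$)
$G{\left(-3 \right)} 11 \cdot 3 \cdot 3 S{\left(6 \right)} = \frac{-5 - 3}{-5 + 2 \left(-3\right)} 11 \frac{3 \cdot 3}{-1 + 6} = \frac{1}{-5 - 6} \left(-8\right) 11 \cdot \frac{9}{5} = \frac{1}{-11} \left(-8\right) 11 \cdot 9 \cdot \frac{1}{5} = \left(- \frac{1}{11}\right) \left(-8\right) 11 \cdot \frac{9}{5} = \frac{8}{11} \cdot 11 \cdot \frac{9}{5} = 8 \cdot \frac{9}{5} = \frac{72}{5}$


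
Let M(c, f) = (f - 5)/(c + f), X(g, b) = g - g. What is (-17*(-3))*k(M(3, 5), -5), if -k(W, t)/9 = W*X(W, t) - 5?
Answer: 2295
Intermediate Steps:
X(g, b) = 0
M(c, f) = (-5 + f)/(c + f)
k(W, t) = 45 (k(W, t) = -9*(W*0 - 5) = -9*(0 - 5) = -9*(-5) = 45)
(-17*(-3))*k(M(3, 5), -5) = -17*(-3)*45 = 51*45 = 2295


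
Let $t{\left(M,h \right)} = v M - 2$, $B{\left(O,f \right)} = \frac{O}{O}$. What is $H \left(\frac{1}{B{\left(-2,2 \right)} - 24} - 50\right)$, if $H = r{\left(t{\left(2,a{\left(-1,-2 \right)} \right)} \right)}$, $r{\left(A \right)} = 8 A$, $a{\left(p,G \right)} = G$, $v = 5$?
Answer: $- \frac{73664}{23} \approx -3202.8$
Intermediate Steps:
$B{\left(O,f \right)} = 1$
$t{\left(M,h \right)} = -2 + 5 M$ ($t{\left(M,h \right)} = 5 M - 2 = -2 + 5 M$)
$H = 64$ ($H = 8 \left(-2 + 5 \cdot 2\right) = 8 \left(-2 + 10\right) = 8 \cdot 8 = 64$)
$H \left(\frac{1}{B{\left(-2,2 \right)} - 24} - 50\right) = 64 \left(\frac{1}{1 - 24} - 50\right) = 64 \left(\frac{1}{-23} - 50\right) = 64 \left(- \frac{1}{23} - 50\right) = 64 \left(- \frac{1151}{23}\right) = - \frac{73664}{23}$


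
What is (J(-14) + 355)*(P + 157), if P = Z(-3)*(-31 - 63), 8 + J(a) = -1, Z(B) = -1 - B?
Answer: -10726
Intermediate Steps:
J(a) = -9 (J(a) = -8 - 1 = -9)
P = -188 (P = (-1 - 1*(-3))*(-31 - 63) = (-1 + 3)*(-94) = 2*(-94) = -188)
(J(-14) + 355)*(P + 157) = (-9 + 355)*(-188 + 157) = 346*(-31) = -10726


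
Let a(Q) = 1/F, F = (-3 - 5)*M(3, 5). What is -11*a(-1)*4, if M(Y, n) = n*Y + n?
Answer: 11/40 ≈ 0.27500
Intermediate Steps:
M(Y, n) = n + Y*n (M(Y, n) = Y*n + n = n + Y*n)
F = -160 (F = (-3 - 5)*(5*(1 + 3)) = -40*4 = -8*20 = -160)
a(Q) = -1/160 (a(Q) = 1/(-160) = -1/160)
-11*a(-1)*4 = -11*(-1/160)*4 = (11/160)*4 = 11/40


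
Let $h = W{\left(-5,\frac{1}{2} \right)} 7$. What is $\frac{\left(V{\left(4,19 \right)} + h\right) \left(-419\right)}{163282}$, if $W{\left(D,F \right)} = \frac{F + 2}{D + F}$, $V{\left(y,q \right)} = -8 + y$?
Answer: $\frac{29749}{1469538} \approx 0.020244$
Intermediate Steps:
$W{\left(D,F \right)} = \frac{2 + F}{D + F}$
$h = - \frac{35}{9}$ ($h = \frac{2 + \frac{1}{2}}{-5 + \frac{1}{2}} \cdot 7 = \frac{1}{- \frac{9}{2}} \cdot \frac{5}{2} \cdot 7 = \left(- \frac{2}{9}\right) \frac{5}{2} \cdot 7 = \left(- \frac{5}{9}\right) 7 = - \frac{35}{9} \approx -3.8889$)
$\frac{\left(V{\left(4,19 \right)} + h\right) \left(-419\right)}{163282} = \frac{\left(\left(-8 + 4\right) - \frac{35}{9}\right) \left(-419\right)}{163282} = \left(-4 - \frac{35}{9}\right) \left(-419\right) \frac{1}{163282} = \left(- \frac{71}{9}\right) \left(-419\right) \frac{1}{163282} = \frac{29749}{9} \cdot \frac{1}{163282} = \frac{29749}{1469538}$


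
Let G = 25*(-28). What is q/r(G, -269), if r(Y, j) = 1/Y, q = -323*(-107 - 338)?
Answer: -100614500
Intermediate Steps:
q = 143735 (q = -323*(-445) = 143735)
G = -700
q/r(G, -269) = 143735/(1/(-700)) = 143735/(-1/700) = 143735*(-700) = -100614500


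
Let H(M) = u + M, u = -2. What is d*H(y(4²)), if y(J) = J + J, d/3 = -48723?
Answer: -4385070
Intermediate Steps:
d = -146169 (d = 3*(-48723) = -146169)
y(J) = 2*J
H(M) = -2 + M
d*H(y(4²)) = -146169*(-2 + 2*4²) = -146169*(-2 + 2*16) = -146169*(-2 + 32) = -146169*30 = -4385070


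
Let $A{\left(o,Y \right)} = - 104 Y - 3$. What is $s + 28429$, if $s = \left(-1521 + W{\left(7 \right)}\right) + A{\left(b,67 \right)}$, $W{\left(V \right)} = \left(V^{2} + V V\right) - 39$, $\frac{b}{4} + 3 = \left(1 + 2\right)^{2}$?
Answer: $19996$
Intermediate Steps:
$b = 24$ ($b = -12 + 4 \left(1 + 2\right)^{2} = -12 + 4 \cdot 3^{2} = -12 + 4 \cdot 9 = -12 + 36 = 24$)
$W{\left(V \right)} = -39 + 2 V^{2}$ ($W{\left(V \right)} = \left(V^{2} + V^{2}\right) - 39 = 2 V^{2} - 39 = -39 + 2 V^{2}$)
$A{\left(o,Y \right)} = -3 - 104 Y$
$s = -8433$ ($s = \left(-1521 - \left(39 - 2 \cdot 7^{2}\right)\right) - 6971 = \left(-1521 + \left(-39 + 2 \cdot 49\right)\right) - 6971 = \left(-1521 + \left(-39 + 98\right)\right) - 6971 = \left(-1521 + 59\right) - 6971 = -1462 - 6971 = -8433$)
$s + 28429 = -8433 + 28429 = 19996$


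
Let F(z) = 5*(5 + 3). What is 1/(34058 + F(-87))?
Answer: 1/34098 ≈ 2.9327e-5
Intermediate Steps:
F(z) = 40 (F(z) = 5*8 = 40)
1/(34058 + F(-87)) = 1/(34058 + 40) = 1/34098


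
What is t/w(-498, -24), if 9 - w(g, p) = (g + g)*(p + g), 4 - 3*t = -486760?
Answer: -486764/1559709 ≈ -0.31209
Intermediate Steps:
t = 486764/3 (t = 4/3 - ⅓*(-486760) = 4/3 + 486760/3 = 486764/3 ≈ 1.6225e+5)
w(g, p) = 9 - 2*g*(g + p) (w(g, p) = 9 - (g + g)*(p + g) = 9 - 2*g*(g + p))
t/w(-498, -24) = 486764/(3*(9 - 2*(-498)² - 2*(-498)*(-24))) = 486764/(3*(9 - 2*248004 - 23904)) = 486764/(3*(9 - 496008 - 23904)) = (486764/3)/(-519903) = (486764/3)*(-1/519903) = -486764/1559709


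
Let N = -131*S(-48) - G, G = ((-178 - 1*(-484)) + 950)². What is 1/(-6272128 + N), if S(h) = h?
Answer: -1/7843376 ≈ -1.2750e-7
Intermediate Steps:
G = 1577536 (G = ((-178 + 484) + 950)² = (306 + 950)² = 1256² = 1577536)
N = -1571248 (N = -131*(-48) - 1*1577536 = 6288 - 1577536 = -1571248)
1/(-6272128 + N) = 1/(-6272128 - 1571248) = 1/(-7843376) = -1/7843376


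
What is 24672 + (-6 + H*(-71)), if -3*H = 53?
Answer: 77761/3 ≈ 25920.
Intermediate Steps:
H = -53/3 (H = -⅓*53 = -53/3 ≈ -17.667)
24672 + (-6 + H*(-71)) = 24672 + (-6 - 53/3*(-71)) = 24672 + (-6 + 3763/3) = 24672 + 3745/3 = 77761/3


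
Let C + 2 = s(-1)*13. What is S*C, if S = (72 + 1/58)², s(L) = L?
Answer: -261709935/3364 ≈ -77797.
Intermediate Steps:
S = 17447329/3364 (S = (72 + 1/58)² = (4177/58)² = 17447329/3364 ≈ 5186.5)
C = -15 (C = -2 - 1*13 = -2 - 13 = -15)
S*C = (17447329/3364)*(-15) = -261709935/3364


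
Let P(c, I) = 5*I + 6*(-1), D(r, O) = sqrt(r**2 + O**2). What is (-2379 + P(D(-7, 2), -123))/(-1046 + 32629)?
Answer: -3000/31583 ≈ -0.094988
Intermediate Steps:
D(r, O) = sqrt(O**2 + r**2)
P(c, I) = -6 + 5*I (P(c, I) = 5*I - 6 = -6 + 5*I)
(-2379 + P(D(-7, 2), -123))/(-1046 + 32629) = (-2379 + (-6 + 5*(-123)))/(-1046 + 32629) = (-2379 + (-6 - 615))/31583 = (-2379 - 621)*(1/31583) = -3000*1/31583 = -3000/31583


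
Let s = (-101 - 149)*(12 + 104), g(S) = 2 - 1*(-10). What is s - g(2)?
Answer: -29012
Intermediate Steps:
g(S) = 12 (g(S) = 2 + 10 = 12)
s = -29000 (s = -250*116 = -29000)
s - g(2) = -29000 - 1*12 = -29000 - 12 = -29012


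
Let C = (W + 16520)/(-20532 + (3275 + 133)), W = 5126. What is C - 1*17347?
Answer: -148535837/8562 ≈ -17348.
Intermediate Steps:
C = -10823/8562 (C = (5126 + 16520)/(-20532 + (3275 + 133)) = 21646/(-20532 + 3408) = 21646/(-17124) = 21646*(-1/17124) = -10823/8562 ≈ -1.2641)
C - 1*17347 = -10823/8562 - 1*17347 = -10823/8562 - 17347 = -148535837/8562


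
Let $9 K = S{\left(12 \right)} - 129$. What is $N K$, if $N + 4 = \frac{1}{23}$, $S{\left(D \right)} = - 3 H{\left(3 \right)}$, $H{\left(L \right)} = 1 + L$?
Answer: $\frac{4277}{69} \approx 61.985$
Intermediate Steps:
$S{\left(D \right)} = -12$ ($S{\left(D \right)} = - 3 \left(1 + 3\right) = \left(-3\right) 4 = -12$)
$K = - \frac{47}{3}$ ($K = \frac{-12 - 129}{9} = \frac{1}{9} \left(-141\right) = - \frac{47}{3} \approx -15.667$)
$N = - \frac{91}{23}$ ($N = -4 + \frac{1}{23} = - \frac{91}{23} \approx -3.9565$)
$N K = \left(- \frac{91}{23}\right) \left(- \frac{47}{3}\right) = \frac{4277}{69}$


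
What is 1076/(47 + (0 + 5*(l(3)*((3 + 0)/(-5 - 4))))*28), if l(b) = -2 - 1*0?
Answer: 3228/421 ≈ 7.6675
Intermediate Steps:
l(b) = -2 (l(b) = -2 + 0 = -2)
1076/(47 + (0 + 5*(l(3)*((3 + 0)/(-5 - 4))))*28) = 1076/(47 + (0 + 5*(-2*(3 + 0)/(-5 - 4)))*28) = 1076/(47 + (0 + 5*(-6/(-9)))*28) = 1076/(47 + (0 + 5*(-6*(-1)/9))*28) = 1076/(47 + (0 + 5*(-2*(-⅓)))*28) = 1076/(47 + (0 + 5*(⅔))*28) = 1076/(47 + (0 + 10/3)*28) = 1076/(47 + (10/3)*28) = 1076/(47 + 280/3) = 1076/(421/3) = 1076*(3/421) = 3228/421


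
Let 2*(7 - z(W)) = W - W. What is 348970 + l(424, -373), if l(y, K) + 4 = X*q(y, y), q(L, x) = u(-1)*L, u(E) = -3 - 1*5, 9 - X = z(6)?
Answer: 342182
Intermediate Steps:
z(W) = 7 (z(W) = 7 - (W - W)/2 = 7 - ½*0 = 7 + 0 = 7)
X = 2 (X = 9 - 1*7 = 9 - 7 = 2)
u(E) = -8 (u(E) = -3 - 5 = -8)
q(L, x) = -8*L
l(y, K) = -4 - 16*y (l(y, K) = -4 + 2*(-8*y) = -4 - 16*y)
348970 + l(424, -373) = 348970 + (-4 - 16*424) = 348970 + (-4 - 6784) = 348970 - 6788 = 342182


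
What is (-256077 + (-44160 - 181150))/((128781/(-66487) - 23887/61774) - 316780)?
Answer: 1977137252170006/1301078202892103 ≈ 1.5196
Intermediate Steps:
(-256077 + (-44160 - 181150))/((128781/(-66487) - 23887/61774) - 316780) = (-256077 - 225310)/((128781*(-1/66487) - 23887*1/61774) - 316780) = -481387/((-128781/66487 - 23887/61774) - 316780) = -481387/(-9543492463/4107167938 - 316780) = -481387/(-1301078202892103/4107167938) = -481387*(-4107167938/1301078202892103) = 1977137252170006/1301078202892103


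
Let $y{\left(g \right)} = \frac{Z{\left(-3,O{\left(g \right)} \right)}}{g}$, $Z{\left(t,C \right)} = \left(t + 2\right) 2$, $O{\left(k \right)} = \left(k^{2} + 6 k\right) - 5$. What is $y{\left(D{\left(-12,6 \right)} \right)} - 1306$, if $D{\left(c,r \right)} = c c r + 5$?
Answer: $- \frac{1134916}{869} \approx -1306.0$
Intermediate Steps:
$O{\left(k \right)} = -5 + k^{2} + 6 k$
$Z{\left(t,C \right)} = 4 + 2 t$ ($Z{\left(t,C \right)} = \left(2 + t\right) 2 = 4 + 2 t$)
$D{\left(c,r \right)} = 5 + r c^{2}$ ($D{\left(c,r \right)} = c^{2} r + 5 = r c^{2} + 5 = 5 + r c^{2}$)
$y{\left(g \right)} = - \frac{2}{g}$ ($y{\left(g \right)} = \frac{4 + 2 \left(-3\right)}{g} = \frac{4 - 6}{g} = - \frac{2}{g}$)
$y{\left(D{\left(-12,6 \right)} \right)} - 1306 = - \frac{2}{5 + 6 \left(-12\right)^{2}} - 1306 = - \frac{2}{5 + 6 \cdot 144} - 1306 = - \frac{2}{5 + 864} - 1306 = - \frac{2}{869} - 1306 = - \frac{1134916}{869}$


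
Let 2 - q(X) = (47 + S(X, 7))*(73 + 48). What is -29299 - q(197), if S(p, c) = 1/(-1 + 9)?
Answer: -188791/8 ≈ -23599.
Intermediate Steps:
S(p, c) = ⅛ (S(p, c) = 1/8 = ⅛)
q(X) = -45601/8 (q(X) = 2 - (47 + ⅛)*(73 + 48) = 2 - 377*121/8 = 2 - 1*45617/8 = 2 - 45617/8 = -45601/8)
-29299 - q(197) = -29299 - 1*(-45601/8) = -29299 + 45601/8 = -188791/8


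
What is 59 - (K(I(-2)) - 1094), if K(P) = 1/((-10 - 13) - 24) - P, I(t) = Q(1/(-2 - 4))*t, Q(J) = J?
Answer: 162623/141 ≈ 1153.4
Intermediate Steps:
I(t) = -t/6 (I(t) = t/(-2 - 4) = t/(-6) = -t/6)
K(P) = -1/47 - P (K(P) = 1/(-23 - 24) - P = 1/(-47) - P = -1/47 - P)
59 - (K(I(-2)) - 1094) = 59 - ((-1/47 - (-1)*(-2)/6) - 1094) = 59 - ((-1/47 - 1*1/3) - 1094) = 59 - ((-1/47 - 1/3) - 1094) = 59 - (-50/141 - 1094) = 59 - 1*(-154304/141) = 59 + 154304/141 = 162623/141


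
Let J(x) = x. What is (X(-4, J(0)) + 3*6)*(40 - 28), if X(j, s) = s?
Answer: 216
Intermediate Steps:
(X(-4, J(0)) + 3*6)*(40 - 28) = (0 + 3*6)*(40 - 28) = (0 + 18)*12 = 18*12 = 216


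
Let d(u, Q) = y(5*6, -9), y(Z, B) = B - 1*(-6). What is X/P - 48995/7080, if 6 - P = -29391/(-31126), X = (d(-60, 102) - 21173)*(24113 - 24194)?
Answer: 8399707163429/24758760 ≈ 3.3926e+5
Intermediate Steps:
y(Z, B) = 6 + B (y(Z, B) = B + 6 = 6 + B)
d(u, Q) = -3 (d(u, Q) = 6 - 9 = -3)
X = 1715256 (X = (-3 - 21173)*(24113 - 24194) = -21176*(-81) = 1715256)
P = 157365/31126 (P = 6 - (-29391)/(-31126) = 6 - (-29391)*(-1)/31126 = 6 - 1*29391/31126 = 6 - 29391/31126 = 157365/31126 ≈ 5.0557)
X/P - 48995/7080 = 1715256/(157365/31126) - 48995/7080 = 1715256*(31126/157365) - 48995*1/7080 = 5932117584/17485 - 9799/1416 = 8399707163429/24758760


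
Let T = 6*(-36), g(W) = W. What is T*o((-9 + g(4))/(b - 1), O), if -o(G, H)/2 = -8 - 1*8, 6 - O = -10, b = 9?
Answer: -6912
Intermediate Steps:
O = 16 (O = 6 - 1*(-10) = 6 + 10 = 16)
o(G, H) = 32 (o(G, H) = -2*(-8 - 1*8) = -2*(-8 - 8) = -2*(-16) = 32)
T = -216
T*o((-9 + g(4))/(b - 1), O) = -216*32 = -6912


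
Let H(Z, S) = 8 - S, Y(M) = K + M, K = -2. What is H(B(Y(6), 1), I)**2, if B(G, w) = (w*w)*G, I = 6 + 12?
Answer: 100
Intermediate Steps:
Y(M) = -2 + M
I = 18
B(G, w) = G*w**2 (B(G, w) = w**2*G = G*w**2)
H(B(Y(6), 1), I)**2 = (8 - 1*18)**2 = (8 - 18)**2 = (-10)**2 = 100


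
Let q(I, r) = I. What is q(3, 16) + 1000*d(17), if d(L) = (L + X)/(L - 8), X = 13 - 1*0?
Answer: 10009/3 ≈ 3336.3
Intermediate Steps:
X = 13 (X = 13 + 0 = 13)
d(L) = (13 + L)/(-8 + L) (d(L) = (L + 13)/(L - 8) = (13 + L)/(-8 + L))
q(3, 16) + 1000*d(17) = 3 + 1000*((13 + 17)/(-8 + 17)) = 3 + 1000*(30/9) = 3 + 1000*((⅑)*30) = 3 + 1000*(10/3) = 3 + 10000/3 = 10009/3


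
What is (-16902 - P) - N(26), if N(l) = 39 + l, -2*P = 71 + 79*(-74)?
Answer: -39709/2 ≈ -19855.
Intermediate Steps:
P = 5775/2 (P = -(71 + 79*(-74))/2 = -(71 - 5846)/2 = -½*(-5775) = 5775/2 ≈ 2887.5)
(-16902 - P) - N(26) = (-16902 - 1*5775/2) - (39 + 26) = (-16902 - 5775/2) - 1*65 = -39579/2 - 65 = -39709/2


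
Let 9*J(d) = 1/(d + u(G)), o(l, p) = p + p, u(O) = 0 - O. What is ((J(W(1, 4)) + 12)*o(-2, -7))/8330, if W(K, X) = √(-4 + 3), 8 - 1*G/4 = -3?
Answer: -209152/10372635 + I/10372635 ≈ -0.020164 + 9.6408e-8*I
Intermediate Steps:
G = 44 (G = 32 - 4*(-3) = 32 + 12 = 44)
u(O) = -O
W(K, X) = I (W(K, X) = √(-1) = I)
o(l, p) = 2*p
J(d) = 1/(9*(-44 + d)) (J(d) = 1/(9*(d - 1*44)) = 1/(9*(d - 44)) = 1/(9*(-44 + d)))
((J(W(1, 4)) + 12)*o(-2, -7))/8330 = ((1/(9*(-44 + I)) + 12)*(2*(-7)))/8330 = ((((-44 - I)/1937)/9 + 12)*(-14))*(1/8330) = (((-44 - I)/17433 + 12)*(-14))*(1/8330) = ((12 + (-44 - I)/17433)*(-14))*(1/8330) = (-168 - 14*(-44 - I)/17433)*(1/8330) = -12/595 - (-44 - I)/10372635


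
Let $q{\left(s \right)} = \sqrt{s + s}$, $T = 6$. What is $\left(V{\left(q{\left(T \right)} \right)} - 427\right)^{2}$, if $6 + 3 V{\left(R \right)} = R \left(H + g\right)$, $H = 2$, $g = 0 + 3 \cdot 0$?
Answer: $\frac{552139}{3} - 1144 \sqrt{3} \approx 1.8207 \cdot 10^{5}$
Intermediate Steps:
$q{\left(s \right)} = \sqrt{2} \sqrt{s}$ ($q{\left(s \right)} = \sqrt{2 s} = \sqrt{2} \sqrt{s}$)
$g = 0$ ($g = 0 + 0 = 0$)
$V{\left(R \right)} = -2 + \frac{2 R}{3}$ ($V{\left(R \right)} = -2 + \frac{R \left(2 + 0\right)}{3} = -2 + \frac{R 2}{3} = -2 + \frac{2 R}{3}$)
$\left(V{\left(q{\left(T \right)} \right)} - 427\right)^{2} = \left(\left(-2 + \frac{2 \sqrt{2} \sqrt{6}}{3}\right) - 427\right)^{2} = \left(\left(-2 + \frac{2 \cdot 2 \sqrt{3}}{3}\right) - 427\right)^{2} = \left(\left(-2 + \frac{4 \sqrt{3}}{3}\right) - 427\right)^{2} = \left(-429 + \frac{4 \sqrt{3}}{3}\right)^{2}$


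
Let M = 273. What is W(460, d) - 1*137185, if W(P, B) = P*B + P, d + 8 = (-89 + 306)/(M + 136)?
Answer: -57325825/409 ≈ -1.4016e+5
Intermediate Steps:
d = -3055/409 (d = -8 + (-89 + 306)/(273 + 136) = -8 + 217/409 = -3055/409 ≈ -7.4694)
W(P, B) = P + B*P (W(P, B) = B*P + P = P + B*P)
W(460, d) - 1*137185 = 460*(1 - 3055/409) - 1*137185 = 460*(-2646/409) - 137185 = -1217160/409 - 137185 = -57325825/409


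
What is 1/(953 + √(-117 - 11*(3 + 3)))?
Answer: 953/908392 - I*√183/908392 ≈ 0.0010491 - 1.4892e-5*I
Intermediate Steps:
1/(953 + √(-117 - 11*(3 + 3))) = 1/(953 + √(-117 - 11*6)) = 1/(953 + √(-117 - 66)) = 1/(953 + √(-183)) = 1/(953 + I*√183)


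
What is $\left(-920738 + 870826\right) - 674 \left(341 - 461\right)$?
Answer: $30968$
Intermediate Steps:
$\left(-920738 + 870826\right) - 674 \left(341 - 461\right) = -49912 - -80880 = -49912 + 80880 = 30968$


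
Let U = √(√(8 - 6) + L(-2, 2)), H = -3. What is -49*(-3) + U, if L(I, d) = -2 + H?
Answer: 147 + √(-5 + √2) ≈ 147.0 + 1.8936*I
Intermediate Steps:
L(I, d) = -5 (L(I, d) = -2 - 3 = -5)
U = √(-5 + √2) (U = √(√(8 - 6) - 5) = √(√2 - 5) = √(-5 + √2) ≈ 1.8936*I)
-49*(-3) + U = -49*(-3) + √(-5 + √2) = -7*(-21) + √(-5 + √2) = 147 + √(-5 + √2)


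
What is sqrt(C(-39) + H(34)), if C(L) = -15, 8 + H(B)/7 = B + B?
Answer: 9*sqrt(5) ≈ 20.125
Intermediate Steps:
H(B) = -56 + 14*B (H(B) = -56 + 7*(B + B) = -56 + 7*(2*B) = -56 + 14*B)
sqrt(C(-39) + H(34)) = sqrt(-15 + (-56 + 14*34)) = sqrt(-15 + (-56 + 476)) = sqrt(-15 + 420) = sqrt(405) = 9*sqrt(5)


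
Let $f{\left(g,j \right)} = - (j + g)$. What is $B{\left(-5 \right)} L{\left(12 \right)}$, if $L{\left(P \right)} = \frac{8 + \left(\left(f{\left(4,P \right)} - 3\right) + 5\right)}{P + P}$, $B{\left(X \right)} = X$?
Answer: $\frac{5}{4} \approx 1.25$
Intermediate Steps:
$f{\left(g,j \right)} = - g - j$ ($f{\left(g,j \right)} = - (g + j) = - g - j$)
$L{\left(P \right)} = \frac{6 - P}{2 P}$ ($L{\left(P \right)} = \frac{8 + \left(\left(\left(\left(-1\right) 4 - P\right) - 3\right) + 5\right)}{P + P} = \frac{8 + \left(\left(\left(-4 - P\right) - 3\right) + 5\right)}{2 P} = \left(8 + \left(\left(-7 - P\right) + 5\right)\right) \frac{1}{2 P} = \left(8 - \left(2 + P\right)\right) \frac{1}{2 P} = \left(6 - P\right) \frac{1}{2 P} = \frac{6 - P}{2 P}$)
$B{\left(-5 \right)} L{\left(12 \right)} = - 5 \frac{6 - 12}{2 \cdot 12} = - 5 \cdot \frac{1}{2} \cdot \frac{1}{12} \left(6 - 12\right) = - 5 \cdot \frac{1}{2} \cdot \frac{1}{12} \left(-6\right) = \left(-5\right) \left(- \frac{1}{4}\right) = \frac{5}{4}$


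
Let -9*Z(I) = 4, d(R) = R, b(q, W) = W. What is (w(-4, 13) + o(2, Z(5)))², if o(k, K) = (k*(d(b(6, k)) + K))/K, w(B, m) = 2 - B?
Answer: 1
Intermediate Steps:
Z(I) = -4/9 (Z(I) = -⅑*4 = -4/9)
o(k, K) = k*(K + k)/K (o(k, K) = (k*(k + K))/K = (k*(K + k))/K = k*(K + k)/K)
(w(-4, 13) + o(2, Z(5)))² = ((2 - 1*(-4)) + 2*(-4/9 + 2)/(-4/9))² = ((2 + 4) + 2*(-9/4)*(14/9))² = (6 - 7)² = (-1)² = 1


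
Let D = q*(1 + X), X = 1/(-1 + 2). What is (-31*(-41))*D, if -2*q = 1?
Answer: -1271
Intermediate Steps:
q = -1/2 (q = -1/2*1 = -1/2 ≈ -0.50000)
X = 1 (X = 1/1 = 1)
D = -1 (D = -(1 + 1)/2 = -1/2*2 = -1)
(-31*(-41))*D = -31*(-41)*(-1) = 1271*(-1) = -1271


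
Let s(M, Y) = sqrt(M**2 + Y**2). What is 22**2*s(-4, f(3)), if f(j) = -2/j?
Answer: 968*sqrt(37)/3 ≈ 1962.7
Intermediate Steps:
22**2*s(-4, f(3)) = 22**2*sqrt((-4)**2 + (-2/3)**2) = 484*sqrt(16 + (-2*1/3)**2) = 484*sqrt(16 + (-2/3)**2) = 484*sqrt(16 + 4/9) = 484*sqrt(148/9) = 484*(2*sqrt(37)/3) = 968*sqrt(37)/3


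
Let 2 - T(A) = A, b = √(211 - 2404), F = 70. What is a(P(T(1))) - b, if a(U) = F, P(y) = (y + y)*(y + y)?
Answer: 70 - I*√2193 ≈ 70.0 - 46.829*I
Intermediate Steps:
b = I*√2193 (b = √(-2193) = I*√2193 ≈ 46.829*I)
T(A) = 2 - A
P(y) = 4*y² (P(y) = (2*y)*(2*y) = 4*y²)
a(U) = 70
a(P(T(1))) - b = 70 - I*√2193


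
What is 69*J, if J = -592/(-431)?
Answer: 40848/431 ≈ 94.775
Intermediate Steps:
J = 592/431 (J = -592*(-1/431) = 592/431 ≈ 1.3736)
69*J = 69*(592/431) = 40848/431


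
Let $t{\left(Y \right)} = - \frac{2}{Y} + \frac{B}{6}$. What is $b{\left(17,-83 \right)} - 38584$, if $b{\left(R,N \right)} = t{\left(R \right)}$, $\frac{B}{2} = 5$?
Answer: $- \frac{1967705}{51} \approx -38582.0$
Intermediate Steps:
$B = 10$ ($B = 2 \cdot 5 = 10$)
$t{\left(Y \right)} = \frac{5}{3} - \frac{2}{Y}$ ($t{\left(Y \right)} = - \frac{2}{Y} + \frac{10}{6} = - \frac{2}{Y} + 10 \cdot \frac{1}{6} = - \frac{2}{Y} + \frac{5}{3} = \frac{5}{3} - \frac{2}{Y}$)
$b{\left(R,N \right)} = \frac{5}{3} - \frac{2}{R}$
$b{\left(17,-83 \right)} - 38584 = \left(\frac{5}{3} - \frac{2}{17}\right) - 38584 = \frac{79}{51} - 38584 = - \frac{1967705}{51}$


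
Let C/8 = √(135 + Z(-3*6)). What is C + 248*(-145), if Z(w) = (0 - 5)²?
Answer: -35960 + 32*√10 ≈ -35859.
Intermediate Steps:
Z(w) = 25 (Z(w) = (-5)² = 25)
C = 32*√10 (C = 8*√(135 + 25) = 8*√160 = 8*(4*√10) = 32*√10 ≈ 101.19)
C + 248*(-145) = 32*√10 + 248*(-145) = 32*√10 - 35960 = -35960 + 32*√10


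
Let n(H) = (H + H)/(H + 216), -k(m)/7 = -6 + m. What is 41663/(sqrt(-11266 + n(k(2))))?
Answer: -41663*I*sqrt(10479983)/343606 ≈ -392.53*I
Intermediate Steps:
k(m) = 42 - 7*m (k(m) = -7*(-6 + m) = 42 - 7*m)
n(H) = 2*H/(216 + H) (n(H) = (2*H)/(216 + H) = 2*H/(216 + H))
41663/(sqrt(-11266 + n(k(2)))) = 41663/(sqrt(-11266 + 2*(42 - 7*2)/(216 + (42 - 7*2)))) = 41663/(sqrt(-11266 + 2*(42 - 14)/(216 + (42 - 14)))) = 41663/(sqrt(-11266 + 2*28/(216 + 28))) = 41663/(sqrt(-11266 + 2*28/244)) = 41663/(sqrt(-11266 + 2*28*(1/244))) = 41663/(sqrt(-11266 + 14/61)) = 41663/(sqrt(-687212/61)) = 41663/((2*I*sqrt(10479983)/61)) = 41663*(-I*sqrt(10479983)/343606) = -41663*I*sqrt(10479983)/343606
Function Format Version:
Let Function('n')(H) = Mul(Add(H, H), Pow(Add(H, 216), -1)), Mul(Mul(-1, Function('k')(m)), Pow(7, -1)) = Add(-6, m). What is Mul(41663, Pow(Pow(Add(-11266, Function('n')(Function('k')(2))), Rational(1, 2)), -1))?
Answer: Mul(Rational(-41663, 343606), I, Pow(10479983, Rational(1, 2))) ≈ Mul(-392.53, I)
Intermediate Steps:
Function('k')(m) = Add(42, Mul(-7, m)) (Function('k')(m) = Mul(-7, Add(-6, m)) = Add(42, Mul(-7, m)))
Function('n')(H) = Mul(2, H, Pow(Add(216, H), -1)) (Function('n')(H) = Mul(Mul(2, H), Pow(Add(216, H), -1)) = Mul(2, H, Pow(Add(216, H), -1)))
Mul(41663, Pow(Pow(Add(-11266, Function('n')(Function('k')(2))), Rational(1, 2)), -1)) = Mul(41663, Pow(Pow(Add(-11266, Mul(2, Add(42, Mul(-7, 2)), Pow(Add(216, Add(42, Mul(-7, 2))), -1))), Rational(1, 2)), -1)) = Mul(41663, Pow(Pow(Add(-11266, Mul(2, Add(42, -14), Pow(Add(216, Add(42, -14)), -1))), Rational(1, 2)), -1)) = Mul(41663, Pow(Pow(Add(-11266, Mul(2, 28, Pow(Add(216, 28), -1))), Rational(1, 2)), -1)) = Mul(41663, Pow(Pow(Add(-11266, Mul(2, 28, Pow(244, -1))), Rational(1, 2)), -1)) = Mul(41663, Pow(Pow(Add(-11266, Mul(2, 28, Rational(1, 244))), Rational(1, 2)), -1)) = Mul(41663, Pow(Pow(Add(-11266, Rational(14, 61)), Rational(1, 2)), -1)) = Mul(41663, Pow(Pow(Rational(-687212, 61), Rational(1, 2)), -1)) = Mul(41663, Pow(Mul(Rational(2, 61), I, Pow(10479983, Rational(1, 2))), -1)) = Mul(41663, Mul(Rational(-1, 343606), I, Pow(10479983, Rational(1, 2)))) = Mul(Rational(-41663, 343606), I, Pow(10479983, Rational(1, 2)))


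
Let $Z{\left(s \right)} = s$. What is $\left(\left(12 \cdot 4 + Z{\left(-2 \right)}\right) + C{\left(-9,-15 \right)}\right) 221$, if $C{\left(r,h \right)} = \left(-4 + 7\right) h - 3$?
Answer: $-442$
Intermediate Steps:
$C{\left(r,h \right)} = -3 + 3 h$ ($C{\left(r,h \right)} = 3 h - 3 = -3 + 3 h$)
$\left(\left(12 \cdot 4 + Z{\left(-2 \right)}\right) + C{\left(-9,-15 \right)}\right) 221 = \left(\left(12 \cdot 4 - 2\right) + \left(-3 + 3 \left(-15\right)\right)\right) 221 = \left(\left(48 - 2\right) - 48\right) 221 = \left(46 - 48\right) 221 = \left(-2\right) 221 = -442$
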